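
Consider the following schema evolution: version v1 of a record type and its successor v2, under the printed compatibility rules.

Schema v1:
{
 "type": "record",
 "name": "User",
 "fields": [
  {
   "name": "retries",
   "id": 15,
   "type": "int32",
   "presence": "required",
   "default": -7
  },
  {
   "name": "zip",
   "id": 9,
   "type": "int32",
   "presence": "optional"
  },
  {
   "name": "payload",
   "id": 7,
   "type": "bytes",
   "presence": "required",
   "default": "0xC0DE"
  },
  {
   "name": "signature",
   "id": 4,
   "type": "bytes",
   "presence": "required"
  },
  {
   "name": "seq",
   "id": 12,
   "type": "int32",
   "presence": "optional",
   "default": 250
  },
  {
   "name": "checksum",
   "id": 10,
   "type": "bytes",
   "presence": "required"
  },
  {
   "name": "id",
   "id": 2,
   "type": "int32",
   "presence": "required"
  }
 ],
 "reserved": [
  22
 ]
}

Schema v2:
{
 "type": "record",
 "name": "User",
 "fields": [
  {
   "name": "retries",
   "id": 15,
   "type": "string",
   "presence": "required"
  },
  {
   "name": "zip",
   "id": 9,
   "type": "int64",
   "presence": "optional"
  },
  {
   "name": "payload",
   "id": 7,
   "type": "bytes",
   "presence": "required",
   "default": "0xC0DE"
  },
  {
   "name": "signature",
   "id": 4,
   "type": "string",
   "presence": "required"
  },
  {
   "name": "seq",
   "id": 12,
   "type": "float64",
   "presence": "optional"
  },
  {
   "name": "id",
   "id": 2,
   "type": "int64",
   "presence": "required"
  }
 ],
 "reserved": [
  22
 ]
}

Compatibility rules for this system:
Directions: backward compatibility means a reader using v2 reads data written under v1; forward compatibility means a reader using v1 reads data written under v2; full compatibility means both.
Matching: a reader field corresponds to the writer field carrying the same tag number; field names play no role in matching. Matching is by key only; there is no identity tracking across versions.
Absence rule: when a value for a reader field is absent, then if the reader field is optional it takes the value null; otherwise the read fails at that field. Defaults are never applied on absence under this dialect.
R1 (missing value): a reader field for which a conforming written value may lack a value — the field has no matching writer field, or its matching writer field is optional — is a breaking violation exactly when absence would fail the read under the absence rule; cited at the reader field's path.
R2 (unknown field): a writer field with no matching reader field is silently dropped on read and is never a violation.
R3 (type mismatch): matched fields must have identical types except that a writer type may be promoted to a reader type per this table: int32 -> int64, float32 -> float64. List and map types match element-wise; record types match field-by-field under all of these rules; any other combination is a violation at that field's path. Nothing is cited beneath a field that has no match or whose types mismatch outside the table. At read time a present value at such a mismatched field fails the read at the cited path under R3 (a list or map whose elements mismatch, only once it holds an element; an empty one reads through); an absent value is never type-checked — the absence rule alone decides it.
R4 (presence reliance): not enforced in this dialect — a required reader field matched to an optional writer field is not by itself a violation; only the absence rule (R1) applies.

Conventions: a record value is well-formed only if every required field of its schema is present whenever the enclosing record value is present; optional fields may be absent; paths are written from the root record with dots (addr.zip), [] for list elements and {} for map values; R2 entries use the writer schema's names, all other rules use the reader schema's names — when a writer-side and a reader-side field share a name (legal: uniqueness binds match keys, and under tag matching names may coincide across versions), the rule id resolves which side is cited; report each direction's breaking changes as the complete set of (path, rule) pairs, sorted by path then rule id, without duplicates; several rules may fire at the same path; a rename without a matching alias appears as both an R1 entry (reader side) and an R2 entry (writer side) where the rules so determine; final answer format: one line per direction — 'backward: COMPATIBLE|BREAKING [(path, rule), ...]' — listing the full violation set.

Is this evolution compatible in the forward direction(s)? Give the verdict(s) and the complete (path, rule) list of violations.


forward: BREAKING [(checksum, R1), (id, R3), (retries, R3), (seq, R3), (signature, R3), (zip, R3)]

the writer's type comes first in each User pair
checking forward for User: reader v1 against writer v2:
  writer required, string -> int32: reader retries maps from writer retries
  writer optional, int64 -> int32: reader zip maps from writer zip
  writer required, bytes -> bytes: reader payload maps from writer payload
  writer required, string -> bytes: reader signature maps from writer signature
  writer optional, float64 -> int32: reader seq maps from writer seq
  checksum: no writer match
  writer required, int64 -> int32: reader id maps from writer id
  violation R1 at checksum
  violation R3 at id
  violation R3 at retries
  violation R3 at seq
  violation R3 at signature
  violation R3 at zip
  => forward: BREAKING (6)


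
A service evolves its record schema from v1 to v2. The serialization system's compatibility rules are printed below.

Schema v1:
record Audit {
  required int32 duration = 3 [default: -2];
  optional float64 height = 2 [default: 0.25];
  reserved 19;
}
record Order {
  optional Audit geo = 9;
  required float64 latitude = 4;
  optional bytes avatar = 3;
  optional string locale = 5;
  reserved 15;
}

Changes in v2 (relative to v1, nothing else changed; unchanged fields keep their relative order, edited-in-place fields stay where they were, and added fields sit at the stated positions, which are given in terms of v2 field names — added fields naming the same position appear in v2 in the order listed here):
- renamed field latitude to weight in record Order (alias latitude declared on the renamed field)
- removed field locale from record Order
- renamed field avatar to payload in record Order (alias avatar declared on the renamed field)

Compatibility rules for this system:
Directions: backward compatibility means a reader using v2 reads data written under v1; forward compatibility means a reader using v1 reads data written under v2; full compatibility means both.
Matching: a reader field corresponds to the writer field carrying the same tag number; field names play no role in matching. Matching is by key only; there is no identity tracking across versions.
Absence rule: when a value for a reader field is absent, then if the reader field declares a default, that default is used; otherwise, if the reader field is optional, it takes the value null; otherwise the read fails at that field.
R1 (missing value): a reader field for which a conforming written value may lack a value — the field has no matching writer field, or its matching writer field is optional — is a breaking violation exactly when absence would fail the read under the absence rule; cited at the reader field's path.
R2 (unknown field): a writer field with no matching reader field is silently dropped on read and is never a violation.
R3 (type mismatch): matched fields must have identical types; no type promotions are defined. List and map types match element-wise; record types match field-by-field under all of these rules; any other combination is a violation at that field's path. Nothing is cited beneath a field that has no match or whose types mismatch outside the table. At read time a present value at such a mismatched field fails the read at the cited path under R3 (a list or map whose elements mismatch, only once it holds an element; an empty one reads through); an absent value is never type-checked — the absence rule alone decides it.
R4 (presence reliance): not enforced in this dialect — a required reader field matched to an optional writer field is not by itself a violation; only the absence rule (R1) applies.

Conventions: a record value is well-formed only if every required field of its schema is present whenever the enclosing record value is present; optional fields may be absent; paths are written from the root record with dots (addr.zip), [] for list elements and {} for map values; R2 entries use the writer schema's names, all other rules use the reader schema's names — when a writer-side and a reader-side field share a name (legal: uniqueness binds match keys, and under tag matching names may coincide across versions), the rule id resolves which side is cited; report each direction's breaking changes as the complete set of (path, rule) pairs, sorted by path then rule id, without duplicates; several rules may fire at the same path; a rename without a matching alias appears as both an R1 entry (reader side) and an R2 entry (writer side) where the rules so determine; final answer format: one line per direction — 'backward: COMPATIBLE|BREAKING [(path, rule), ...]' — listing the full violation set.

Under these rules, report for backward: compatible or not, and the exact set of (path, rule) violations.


each type pair in Order: writer, then reader
checking backward for Order: reader v2 against writer v1:
  Audit -> Audit, writer optional: geo aligns to geo
  float64 -> float64, writer required: weight aligns to latitude
  bytes -> bytes, writer optional: payload aligns to avatar
  locale (writer side), unknown to reader
  int32 -> int32, writer required: geo.duration aligns to geo.duration
  float64 -> float64, writer optional: geo.height aligns to geo.height
  => no violations; backward on Order: COMPATIBLE
the rest of the Order diff is inert for this question:
  renamed field latitude to weight in record Order (alias latitude declared on the renamed field) -> no rule fires on it in Order's dialect; the asked verdict holds
  removed field locale from record Order -> no rule fires on it in Order's dialect; the asked verdict holds
  renamed field avatar to payload in record Order (alias avatar declared on the renamed field) -> no rule fires on it in Order's dialect; the asked verdict holds

backward: COMPATIBLE []


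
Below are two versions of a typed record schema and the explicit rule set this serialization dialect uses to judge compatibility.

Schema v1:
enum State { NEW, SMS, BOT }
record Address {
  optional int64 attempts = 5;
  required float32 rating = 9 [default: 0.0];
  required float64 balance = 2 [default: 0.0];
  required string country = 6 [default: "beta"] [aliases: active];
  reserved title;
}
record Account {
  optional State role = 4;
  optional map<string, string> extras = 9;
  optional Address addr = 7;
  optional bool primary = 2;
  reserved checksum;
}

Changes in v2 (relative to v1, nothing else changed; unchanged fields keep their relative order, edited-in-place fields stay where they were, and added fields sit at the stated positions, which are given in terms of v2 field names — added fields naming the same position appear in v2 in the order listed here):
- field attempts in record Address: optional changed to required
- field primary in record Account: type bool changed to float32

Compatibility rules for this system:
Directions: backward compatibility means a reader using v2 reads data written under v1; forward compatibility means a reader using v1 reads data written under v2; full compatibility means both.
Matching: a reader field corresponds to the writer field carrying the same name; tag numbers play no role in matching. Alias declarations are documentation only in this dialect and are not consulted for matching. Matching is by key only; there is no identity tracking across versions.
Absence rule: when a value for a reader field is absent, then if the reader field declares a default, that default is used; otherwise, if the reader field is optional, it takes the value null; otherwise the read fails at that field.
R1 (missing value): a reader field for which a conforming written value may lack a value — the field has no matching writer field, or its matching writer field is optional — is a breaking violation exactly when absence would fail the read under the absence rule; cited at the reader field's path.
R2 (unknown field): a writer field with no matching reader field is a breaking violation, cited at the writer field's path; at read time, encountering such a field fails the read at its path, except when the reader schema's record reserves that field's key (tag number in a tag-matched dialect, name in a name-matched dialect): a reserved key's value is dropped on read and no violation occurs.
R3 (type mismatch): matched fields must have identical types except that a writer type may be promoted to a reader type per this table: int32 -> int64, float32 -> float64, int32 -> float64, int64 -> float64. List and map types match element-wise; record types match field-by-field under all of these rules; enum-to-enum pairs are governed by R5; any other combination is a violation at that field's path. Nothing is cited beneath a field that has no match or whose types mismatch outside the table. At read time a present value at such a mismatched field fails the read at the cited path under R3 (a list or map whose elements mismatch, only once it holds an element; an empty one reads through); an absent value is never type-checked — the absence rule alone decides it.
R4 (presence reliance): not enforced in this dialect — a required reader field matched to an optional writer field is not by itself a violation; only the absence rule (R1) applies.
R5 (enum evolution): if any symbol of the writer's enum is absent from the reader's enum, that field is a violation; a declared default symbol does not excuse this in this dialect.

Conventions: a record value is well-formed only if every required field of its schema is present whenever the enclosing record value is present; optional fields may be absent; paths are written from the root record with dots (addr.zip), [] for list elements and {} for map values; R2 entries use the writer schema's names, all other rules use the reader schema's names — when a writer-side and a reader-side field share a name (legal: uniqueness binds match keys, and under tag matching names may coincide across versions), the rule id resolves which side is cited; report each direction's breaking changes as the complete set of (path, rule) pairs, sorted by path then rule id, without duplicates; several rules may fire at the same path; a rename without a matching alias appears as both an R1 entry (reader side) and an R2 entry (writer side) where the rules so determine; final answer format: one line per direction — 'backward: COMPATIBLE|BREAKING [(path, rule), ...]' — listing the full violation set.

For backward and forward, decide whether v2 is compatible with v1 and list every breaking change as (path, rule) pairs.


backward: BREAKING [(addr.attempts, R1), (primary, R3)]; forward: BREAKING [(primary, R3)]

each type pair in Account: writer, then reader
checking backward for Account: reader v2 against writer v1:
  role <- role (State -> State, writer optional)
  extras <- extras (map<string, string> -> map<string, string>, writer optional)
  addr <- addr (Address -> Address, writer optional)
  primary <- primary (bool -> float32, writer optional)
  addr.attempts <- addr.attempts (int64 -> int64, writer optional)
  addr.rating <- addr.rating (float32 -> float32, writer required)
  addr.balance <- addr.balance (float64 -> float64, writer required)
  addr.country <- addr.country (string -> string, writer required)
  rule R1 violated at addr.attempts
  rule R3 violated at primary
  => 2 violation(s): backward is BREAKING for Account
checking forward for Account: reader v1 against writer v2:
  role <- role (State -> State, writer optional)
  extras <- extras (map<string, string> -> map<string, string>, writer optional)
  addr <- addr (Address -> Address, writer optional)
  primary <- primary (float32 -> bool, writer optional)
  addr.attempts <- addr.attempts (int64 -> int64, writer required)
  addr.rating <- addr.rating (float32 -> float32, writer required)
  addr.balance <- addr.balance (float64 -> float64, writer required)
  addr.country <- addr.country (string -> string, writer required)
  rule R3 violated at primary
  => 1 violation(s): forward is BREAKING for Account


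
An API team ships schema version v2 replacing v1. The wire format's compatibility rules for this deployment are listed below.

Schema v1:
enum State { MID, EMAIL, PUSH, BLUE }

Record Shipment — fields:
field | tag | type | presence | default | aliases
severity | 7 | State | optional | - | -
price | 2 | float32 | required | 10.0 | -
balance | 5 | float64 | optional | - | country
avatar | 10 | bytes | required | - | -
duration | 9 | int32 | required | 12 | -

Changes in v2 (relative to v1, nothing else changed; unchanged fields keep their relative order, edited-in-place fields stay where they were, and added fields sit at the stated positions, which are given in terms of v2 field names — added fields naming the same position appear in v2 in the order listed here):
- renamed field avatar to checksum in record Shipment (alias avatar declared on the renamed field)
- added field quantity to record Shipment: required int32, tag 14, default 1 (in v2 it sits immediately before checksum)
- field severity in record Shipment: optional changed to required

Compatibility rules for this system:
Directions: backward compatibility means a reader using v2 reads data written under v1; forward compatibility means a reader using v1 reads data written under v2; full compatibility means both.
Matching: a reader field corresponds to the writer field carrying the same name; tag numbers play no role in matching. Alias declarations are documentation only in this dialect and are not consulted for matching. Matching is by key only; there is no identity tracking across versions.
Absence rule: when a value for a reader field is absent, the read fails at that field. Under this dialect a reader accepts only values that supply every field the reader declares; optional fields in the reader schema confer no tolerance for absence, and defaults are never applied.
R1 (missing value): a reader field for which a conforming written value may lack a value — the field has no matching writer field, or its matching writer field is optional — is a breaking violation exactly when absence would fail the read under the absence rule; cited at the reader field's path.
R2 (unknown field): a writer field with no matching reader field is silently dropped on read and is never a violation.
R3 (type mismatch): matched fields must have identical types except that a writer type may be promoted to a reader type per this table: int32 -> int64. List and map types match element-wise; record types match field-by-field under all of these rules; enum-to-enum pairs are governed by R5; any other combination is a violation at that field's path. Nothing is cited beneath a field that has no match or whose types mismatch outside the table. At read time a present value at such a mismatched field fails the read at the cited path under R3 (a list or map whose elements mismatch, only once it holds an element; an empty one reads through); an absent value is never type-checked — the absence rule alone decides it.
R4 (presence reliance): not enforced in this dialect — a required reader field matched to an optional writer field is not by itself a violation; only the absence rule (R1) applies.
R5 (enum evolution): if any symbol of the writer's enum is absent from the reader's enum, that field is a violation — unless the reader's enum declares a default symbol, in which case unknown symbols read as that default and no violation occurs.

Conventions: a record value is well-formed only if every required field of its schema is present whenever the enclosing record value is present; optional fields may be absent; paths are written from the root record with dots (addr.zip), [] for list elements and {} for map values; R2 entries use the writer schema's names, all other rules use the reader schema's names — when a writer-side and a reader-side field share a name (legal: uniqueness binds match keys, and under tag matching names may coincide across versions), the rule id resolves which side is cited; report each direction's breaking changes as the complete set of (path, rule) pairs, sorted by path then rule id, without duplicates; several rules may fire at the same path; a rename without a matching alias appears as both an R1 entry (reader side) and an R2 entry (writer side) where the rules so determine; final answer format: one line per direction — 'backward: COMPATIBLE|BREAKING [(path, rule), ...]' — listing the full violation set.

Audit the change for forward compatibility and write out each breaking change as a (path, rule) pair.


in Shipment below, arrows point writer -> reader
forward analysis of Shipment with v1 as reader and v2 as writer:
  severity <- severity (State -> State, writer required)
  price <- price (float32 -> float32, writer required)
  balance <- balance (float64 -> float64, writer optional)
  avatar: no writer-side match
  duration <- duration (int32 -> int32, writer required)
  quantity (writer side), unknown to reader
  checksum (writer side), unknown to reader
  breaking: (avatar, R1)
  breaking: (balance, R1)
  forward on Shipment therefore BREAKING (2)
the rest of the Shipment diff is inert for this question:
  added field quantity to record Shipment: required int32, tag 14, default 1 (in v2 it sits immediately before checksum) -> fires only in the backward direction of Shipment, which is not asked here

forward: BREAKING [(avatar, R1), (balance, R1)]


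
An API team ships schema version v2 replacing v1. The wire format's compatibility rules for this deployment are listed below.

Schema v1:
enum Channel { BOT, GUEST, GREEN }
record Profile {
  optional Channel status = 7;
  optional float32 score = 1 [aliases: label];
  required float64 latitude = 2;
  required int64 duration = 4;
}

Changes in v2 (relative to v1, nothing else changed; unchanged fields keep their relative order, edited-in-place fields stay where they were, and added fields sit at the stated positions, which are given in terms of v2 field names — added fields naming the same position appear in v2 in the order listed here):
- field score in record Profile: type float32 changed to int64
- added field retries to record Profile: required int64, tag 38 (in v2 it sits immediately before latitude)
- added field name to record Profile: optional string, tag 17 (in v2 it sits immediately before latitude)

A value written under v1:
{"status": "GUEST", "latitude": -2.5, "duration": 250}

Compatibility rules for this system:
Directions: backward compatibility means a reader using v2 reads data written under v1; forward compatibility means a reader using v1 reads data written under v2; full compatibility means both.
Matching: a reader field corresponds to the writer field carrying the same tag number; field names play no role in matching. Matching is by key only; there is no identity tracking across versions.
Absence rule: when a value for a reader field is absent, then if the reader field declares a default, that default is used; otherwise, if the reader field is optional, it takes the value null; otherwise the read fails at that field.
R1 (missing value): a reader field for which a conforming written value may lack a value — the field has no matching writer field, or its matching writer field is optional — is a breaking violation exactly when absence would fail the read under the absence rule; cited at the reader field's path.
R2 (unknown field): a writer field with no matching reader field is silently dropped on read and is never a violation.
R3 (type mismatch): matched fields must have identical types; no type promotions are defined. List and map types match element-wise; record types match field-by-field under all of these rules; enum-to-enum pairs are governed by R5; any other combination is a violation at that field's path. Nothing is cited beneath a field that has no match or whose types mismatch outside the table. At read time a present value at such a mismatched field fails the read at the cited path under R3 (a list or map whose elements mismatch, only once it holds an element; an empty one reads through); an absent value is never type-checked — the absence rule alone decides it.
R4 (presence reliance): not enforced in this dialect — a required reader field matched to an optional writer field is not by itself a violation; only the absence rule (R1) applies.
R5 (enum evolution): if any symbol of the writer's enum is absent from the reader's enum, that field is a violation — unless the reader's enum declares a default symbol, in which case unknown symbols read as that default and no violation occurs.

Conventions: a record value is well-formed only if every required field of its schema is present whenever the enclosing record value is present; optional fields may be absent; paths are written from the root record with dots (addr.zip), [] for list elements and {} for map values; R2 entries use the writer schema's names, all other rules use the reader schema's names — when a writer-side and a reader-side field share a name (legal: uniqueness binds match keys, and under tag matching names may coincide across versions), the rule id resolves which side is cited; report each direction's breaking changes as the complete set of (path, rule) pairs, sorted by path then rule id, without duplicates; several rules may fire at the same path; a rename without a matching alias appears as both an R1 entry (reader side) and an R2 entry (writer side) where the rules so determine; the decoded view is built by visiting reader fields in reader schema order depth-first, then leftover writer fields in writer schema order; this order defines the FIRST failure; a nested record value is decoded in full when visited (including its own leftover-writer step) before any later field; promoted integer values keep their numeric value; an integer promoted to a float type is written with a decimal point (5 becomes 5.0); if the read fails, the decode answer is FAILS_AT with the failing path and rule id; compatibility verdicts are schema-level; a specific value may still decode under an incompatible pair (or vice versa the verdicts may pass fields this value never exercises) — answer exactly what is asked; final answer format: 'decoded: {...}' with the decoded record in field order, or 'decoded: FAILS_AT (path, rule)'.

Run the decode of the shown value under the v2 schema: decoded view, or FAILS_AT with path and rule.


decoded: FAILS_AT (retries, R1)

each type pair in Profile: writer, then reader
migrating the Profile value to v2:
  status := "GUEST"
  score := null (absent, optional -> null)
  read fails at retries under R1 (no fill)
  => FAILS_AT (retries, R1)
checking off the Profile differences that do not matter here:
  field score in record Profile: type float32 changed to int64 -> shifts the Profile verdicts, not this decode
  added field name to record Profile: optional string, tag 17 (in v2 it sits immediately before latitude) -> no rule fires on it and the decoded Profile view is identical with or without it


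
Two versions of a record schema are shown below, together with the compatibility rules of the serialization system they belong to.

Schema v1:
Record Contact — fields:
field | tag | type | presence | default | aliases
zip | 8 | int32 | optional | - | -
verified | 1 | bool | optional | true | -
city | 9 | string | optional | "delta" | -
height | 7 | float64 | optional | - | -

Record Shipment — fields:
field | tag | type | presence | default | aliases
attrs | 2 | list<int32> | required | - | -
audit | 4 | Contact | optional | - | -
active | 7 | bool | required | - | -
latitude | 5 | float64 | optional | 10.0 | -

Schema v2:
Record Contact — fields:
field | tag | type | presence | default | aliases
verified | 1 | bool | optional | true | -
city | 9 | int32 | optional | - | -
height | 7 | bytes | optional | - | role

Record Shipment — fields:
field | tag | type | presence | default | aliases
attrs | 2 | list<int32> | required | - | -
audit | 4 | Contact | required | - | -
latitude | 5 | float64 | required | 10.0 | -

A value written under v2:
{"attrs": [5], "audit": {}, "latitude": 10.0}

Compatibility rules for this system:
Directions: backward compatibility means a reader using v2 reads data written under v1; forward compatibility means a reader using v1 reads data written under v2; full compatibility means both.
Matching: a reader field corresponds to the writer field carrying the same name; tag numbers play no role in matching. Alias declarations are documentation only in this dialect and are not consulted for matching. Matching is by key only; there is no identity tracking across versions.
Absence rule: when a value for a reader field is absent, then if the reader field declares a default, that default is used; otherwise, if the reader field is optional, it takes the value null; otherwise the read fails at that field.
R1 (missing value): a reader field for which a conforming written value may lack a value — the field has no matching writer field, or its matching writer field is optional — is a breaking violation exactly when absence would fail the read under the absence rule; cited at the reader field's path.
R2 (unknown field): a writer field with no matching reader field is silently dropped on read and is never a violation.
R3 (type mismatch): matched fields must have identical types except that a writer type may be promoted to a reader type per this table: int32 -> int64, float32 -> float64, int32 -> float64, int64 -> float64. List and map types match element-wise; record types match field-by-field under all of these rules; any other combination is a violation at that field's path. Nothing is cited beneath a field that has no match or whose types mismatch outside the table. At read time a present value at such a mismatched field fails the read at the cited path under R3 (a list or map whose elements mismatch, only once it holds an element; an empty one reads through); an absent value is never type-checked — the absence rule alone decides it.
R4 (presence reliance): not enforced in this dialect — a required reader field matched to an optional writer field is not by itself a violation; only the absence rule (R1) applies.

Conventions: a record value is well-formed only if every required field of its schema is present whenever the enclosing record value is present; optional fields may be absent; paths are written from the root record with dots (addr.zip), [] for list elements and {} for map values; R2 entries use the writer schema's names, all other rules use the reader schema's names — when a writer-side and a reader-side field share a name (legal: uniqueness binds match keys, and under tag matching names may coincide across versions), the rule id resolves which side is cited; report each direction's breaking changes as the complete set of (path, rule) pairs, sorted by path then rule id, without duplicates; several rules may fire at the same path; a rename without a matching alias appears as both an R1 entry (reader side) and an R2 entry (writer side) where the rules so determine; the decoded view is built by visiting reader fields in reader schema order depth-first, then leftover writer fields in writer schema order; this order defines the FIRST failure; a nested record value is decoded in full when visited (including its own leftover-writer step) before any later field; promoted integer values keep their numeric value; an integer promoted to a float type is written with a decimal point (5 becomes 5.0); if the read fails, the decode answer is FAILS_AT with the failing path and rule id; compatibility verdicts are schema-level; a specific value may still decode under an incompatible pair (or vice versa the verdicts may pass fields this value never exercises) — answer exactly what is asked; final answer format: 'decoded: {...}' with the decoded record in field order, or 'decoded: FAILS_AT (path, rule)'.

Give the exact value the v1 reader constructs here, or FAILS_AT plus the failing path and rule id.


each type pair in Shipment: writer, then reader
decode (reader v1):
  attrs := [5]
  audit.zip := null (not supplied -> null)
  audit.verified := true (no value, default fills)
  audit.city := "delta" (no value, default fills)
  audit.height := null (not supplied -> null)
  read fails at active under R1 (no fill)
  => FAILS_AT (active, R1)
the rest of the Shipment diff is inert for this question:
  removed field zip from record Contact -> triggers nothing under the printed rules; the Shipment answer is the same either way
  field latitude in record Shipment: optional changed to required -> triggers nothing under the printed rules; the Shipment answer is the same either way
  field height in record Contact: type float64 changed to bytes -> schema-level compatibility only; this Shipment value's decode is unchanged
  field city in record Contact: type string changed to int32 (its default is dropped) -> schema-level compatibility only; this Shipment value's decode is unchanged
  field audit in record Shipment: optional changed to required -> schema-level compatibility only; this Shipment value's decode is unchanged

decoded: FAILS_AT (active, R1)


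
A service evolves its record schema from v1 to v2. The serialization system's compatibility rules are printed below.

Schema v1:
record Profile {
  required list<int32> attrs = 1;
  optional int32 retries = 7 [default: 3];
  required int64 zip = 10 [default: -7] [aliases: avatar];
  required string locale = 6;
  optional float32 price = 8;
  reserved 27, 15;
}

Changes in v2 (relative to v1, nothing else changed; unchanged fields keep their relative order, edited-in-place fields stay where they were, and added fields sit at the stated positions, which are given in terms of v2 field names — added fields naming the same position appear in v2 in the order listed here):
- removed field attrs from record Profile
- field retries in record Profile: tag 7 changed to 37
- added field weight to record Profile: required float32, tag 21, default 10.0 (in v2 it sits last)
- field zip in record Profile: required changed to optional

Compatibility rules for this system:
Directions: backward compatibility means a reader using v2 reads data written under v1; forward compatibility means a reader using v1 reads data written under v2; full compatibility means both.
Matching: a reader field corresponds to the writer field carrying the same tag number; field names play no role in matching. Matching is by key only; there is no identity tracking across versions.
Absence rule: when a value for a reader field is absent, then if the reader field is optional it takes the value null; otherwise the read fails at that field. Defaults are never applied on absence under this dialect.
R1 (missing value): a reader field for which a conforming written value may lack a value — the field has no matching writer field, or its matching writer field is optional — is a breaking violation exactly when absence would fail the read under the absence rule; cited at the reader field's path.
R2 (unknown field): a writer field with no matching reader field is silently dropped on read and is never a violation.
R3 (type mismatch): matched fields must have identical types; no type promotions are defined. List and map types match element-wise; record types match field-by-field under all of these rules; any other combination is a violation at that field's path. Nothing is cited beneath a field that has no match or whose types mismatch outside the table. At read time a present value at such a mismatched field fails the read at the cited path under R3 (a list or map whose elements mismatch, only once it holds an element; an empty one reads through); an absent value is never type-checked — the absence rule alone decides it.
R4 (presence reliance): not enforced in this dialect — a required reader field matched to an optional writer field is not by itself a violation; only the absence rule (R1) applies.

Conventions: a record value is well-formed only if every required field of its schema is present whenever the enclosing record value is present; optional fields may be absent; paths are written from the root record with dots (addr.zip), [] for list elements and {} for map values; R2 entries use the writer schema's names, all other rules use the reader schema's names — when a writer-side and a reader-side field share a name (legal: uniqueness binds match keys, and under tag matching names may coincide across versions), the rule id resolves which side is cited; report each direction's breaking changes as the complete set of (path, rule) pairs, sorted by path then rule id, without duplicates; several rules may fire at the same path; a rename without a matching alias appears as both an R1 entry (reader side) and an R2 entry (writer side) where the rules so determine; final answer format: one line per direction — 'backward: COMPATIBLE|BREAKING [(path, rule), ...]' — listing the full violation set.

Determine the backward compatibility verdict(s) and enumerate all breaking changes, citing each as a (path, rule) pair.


backward: BREAKING [(weight, R1)]

the writer's type comes first in each Profile pair
backward on Profile — v2 reading data written by v1:
  no writer field matches reader retries
  zip: int64 -> int64, writer required; from zip
  locale: string -> string, writer required; from locale
  price: float32 -> float32, writer optional; from price
  no writer field matches reader weight
  attrs (writer side), unknown to reader
  retries (writer side), unknown to reader
  R1 fires at weight
  => backward: BREAKING (1)
ruling out the remaining Profile differences:
  removed field attrs from record Profile -> affects forward compatibility only, which is not asked
  field retries in record Profile: tag 7 changed to 37 -> triggers nothing under Profile's printed rules — same verdict
  field zip in record Profile: required changed to optional -> affects forward compatibility only, which is not asked


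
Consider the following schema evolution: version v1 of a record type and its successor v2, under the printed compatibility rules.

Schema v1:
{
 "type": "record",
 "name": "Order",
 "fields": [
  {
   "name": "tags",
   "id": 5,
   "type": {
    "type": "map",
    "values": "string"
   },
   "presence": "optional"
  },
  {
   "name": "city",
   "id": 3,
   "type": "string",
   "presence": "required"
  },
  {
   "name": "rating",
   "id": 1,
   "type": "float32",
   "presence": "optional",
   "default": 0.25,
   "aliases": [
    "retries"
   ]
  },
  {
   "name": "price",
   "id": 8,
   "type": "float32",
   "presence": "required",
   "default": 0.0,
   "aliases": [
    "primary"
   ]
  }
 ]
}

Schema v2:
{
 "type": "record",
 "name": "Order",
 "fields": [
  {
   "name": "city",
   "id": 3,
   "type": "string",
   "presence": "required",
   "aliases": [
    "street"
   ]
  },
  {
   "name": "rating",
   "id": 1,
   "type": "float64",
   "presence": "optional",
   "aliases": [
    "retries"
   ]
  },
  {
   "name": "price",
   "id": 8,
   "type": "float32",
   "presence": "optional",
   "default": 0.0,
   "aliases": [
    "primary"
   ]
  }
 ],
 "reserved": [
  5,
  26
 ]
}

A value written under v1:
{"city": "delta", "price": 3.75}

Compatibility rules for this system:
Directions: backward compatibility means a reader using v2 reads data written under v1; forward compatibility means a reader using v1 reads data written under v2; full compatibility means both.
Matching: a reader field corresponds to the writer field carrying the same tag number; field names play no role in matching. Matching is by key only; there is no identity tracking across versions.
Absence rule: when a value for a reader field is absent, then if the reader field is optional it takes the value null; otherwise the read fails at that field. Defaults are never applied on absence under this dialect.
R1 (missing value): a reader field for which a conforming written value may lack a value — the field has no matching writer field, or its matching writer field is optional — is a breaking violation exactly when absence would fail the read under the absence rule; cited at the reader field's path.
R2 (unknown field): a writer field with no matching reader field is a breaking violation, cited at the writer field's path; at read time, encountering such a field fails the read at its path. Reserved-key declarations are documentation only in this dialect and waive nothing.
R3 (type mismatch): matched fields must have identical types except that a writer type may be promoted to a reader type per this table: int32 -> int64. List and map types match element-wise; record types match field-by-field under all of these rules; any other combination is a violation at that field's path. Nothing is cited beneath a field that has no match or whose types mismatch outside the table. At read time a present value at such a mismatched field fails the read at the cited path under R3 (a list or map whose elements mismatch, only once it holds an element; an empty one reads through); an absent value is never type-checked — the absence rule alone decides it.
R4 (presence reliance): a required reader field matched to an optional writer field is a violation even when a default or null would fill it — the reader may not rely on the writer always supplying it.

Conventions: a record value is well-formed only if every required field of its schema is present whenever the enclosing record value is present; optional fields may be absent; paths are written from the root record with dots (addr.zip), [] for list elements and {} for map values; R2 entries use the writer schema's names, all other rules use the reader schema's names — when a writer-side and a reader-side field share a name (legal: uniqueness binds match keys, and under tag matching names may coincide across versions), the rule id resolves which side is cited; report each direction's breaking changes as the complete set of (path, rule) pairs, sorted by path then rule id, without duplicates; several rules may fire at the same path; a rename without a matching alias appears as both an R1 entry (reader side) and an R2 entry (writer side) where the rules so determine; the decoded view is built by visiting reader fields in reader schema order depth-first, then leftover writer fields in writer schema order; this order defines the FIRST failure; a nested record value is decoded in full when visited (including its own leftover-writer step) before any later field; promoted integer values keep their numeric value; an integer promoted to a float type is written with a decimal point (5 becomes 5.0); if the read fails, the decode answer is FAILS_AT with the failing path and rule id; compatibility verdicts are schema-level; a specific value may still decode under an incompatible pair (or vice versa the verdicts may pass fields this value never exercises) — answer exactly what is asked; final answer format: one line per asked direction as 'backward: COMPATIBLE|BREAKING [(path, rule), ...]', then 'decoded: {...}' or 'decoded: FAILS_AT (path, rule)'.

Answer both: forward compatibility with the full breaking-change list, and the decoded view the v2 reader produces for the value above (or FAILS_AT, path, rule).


in Order below, arrows point writer -> reader
forward analysis of Order with v1 as reader and v2 as writer:
  no writer field matches reader tags
  city: paired with writer city (string -> string; writer required)
  rating: paired with writer rating (float64 -> float32; writer optional)
  price: paired with writer price (float32 -> float32; writer optional)
  violation R1 at price
  violation R4 at price
  violation R3 at rating
  => forward: BREAKING (3)
migrating the Order value to v2:
  city := "delta"
  rating := null (not supplied -> null)
  price := 3.75
  => decoded: {"city": "delta", "rating": null, "price": 3.75}

forward: BREAKING [(price, R1), (price, R4), (rating, R3)]; decoded: {"city": "delta", "rating": null, "price": 3.75}
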